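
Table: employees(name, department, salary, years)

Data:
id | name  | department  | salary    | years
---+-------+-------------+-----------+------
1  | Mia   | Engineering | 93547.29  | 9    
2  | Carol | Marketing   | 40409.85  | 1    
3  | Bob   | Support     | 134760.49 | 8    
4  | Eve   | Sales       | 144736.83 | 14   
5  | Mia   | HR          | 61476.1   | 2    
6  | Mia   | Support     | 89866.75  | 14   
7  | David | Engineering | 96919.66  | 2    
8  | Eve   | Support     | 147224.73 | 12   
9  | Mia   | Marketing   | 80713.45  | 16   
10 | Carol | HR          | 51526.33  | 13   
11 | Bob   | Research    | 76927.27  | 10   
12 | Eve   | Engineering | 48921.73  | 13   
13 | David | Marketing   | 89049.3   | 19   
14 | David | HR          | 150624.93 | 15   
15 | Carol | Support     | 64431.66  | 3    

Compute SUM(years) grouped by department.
SELECT department, SUM(years) as result
FROM employees
GROUP BY department

Result:
  Engineering: 24
  HR: 30
  Marketing: 36
  Research: 10
  Sales: 14
  Support: 37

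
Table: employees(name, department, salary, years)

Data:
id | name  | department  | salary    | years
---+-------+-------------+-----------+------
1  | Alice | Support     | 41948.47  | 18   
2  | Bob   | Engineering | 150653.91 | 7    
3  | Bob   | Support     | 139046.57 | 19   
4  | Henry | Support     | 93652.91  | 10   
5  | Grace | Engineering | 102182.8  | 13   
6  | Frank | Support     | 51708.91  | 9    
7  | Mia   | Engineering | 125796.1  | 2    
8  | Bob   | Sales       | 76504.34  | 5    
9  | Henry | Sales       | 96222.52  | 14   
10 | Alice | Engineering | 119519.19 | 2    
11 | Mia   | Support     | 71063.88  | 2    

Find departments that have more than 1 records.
SELECT department, COUNT(*) as cnt
FROM employees
GROUP BY department
HAVING COUNT(*) > 1

Result:
  Engineering: 4
  Sales: 2
  Support: 5

Note: HAVING filters groups after aggregation, WHERE filters rows before.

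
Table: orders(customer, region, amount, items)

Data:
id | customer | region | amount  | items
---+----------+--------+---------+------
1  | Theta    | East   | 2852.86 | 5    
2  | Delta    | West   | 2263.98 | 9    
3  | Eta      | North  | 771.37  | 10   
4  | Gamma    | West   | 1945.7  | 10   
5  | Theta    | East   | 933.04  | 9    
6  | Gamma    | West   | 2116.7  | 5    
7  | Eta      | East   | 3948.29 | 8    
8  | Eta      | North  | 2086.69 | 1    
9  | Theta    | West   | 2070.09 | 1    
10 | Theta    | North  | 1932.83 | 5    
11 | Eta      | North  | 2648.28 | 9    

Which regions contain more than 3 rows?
SELECT region, COUNT(*) as cnt
FROM orders
GROUP BY region
HAVING COUNT(*) > 3

Result:
  North: 4
  West: 4

Note: HAVING filters groups after aggregation, WHERE filters rows before.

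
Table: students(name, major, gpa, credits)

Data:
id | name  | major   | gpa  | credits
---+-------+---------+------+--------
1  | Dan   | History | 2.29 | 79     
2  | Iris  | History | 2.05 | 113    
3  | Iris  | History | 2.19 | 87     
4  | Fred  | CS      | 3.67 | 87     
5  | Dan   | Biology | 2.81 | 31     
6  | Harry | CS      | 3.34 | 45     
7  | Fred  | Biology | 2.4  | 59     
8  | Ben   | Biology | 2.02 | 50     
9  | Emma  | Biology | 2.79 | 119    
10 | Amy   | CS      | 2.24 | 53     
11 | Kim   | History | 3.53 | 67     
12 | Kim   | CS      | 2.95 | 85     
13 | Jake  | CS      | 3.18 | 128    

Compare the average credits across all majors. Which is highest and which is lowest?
SELECT major, AVG(credits)
FROM students
GROUP BY major
ORDER BY AVG(credits)

All groups:
  Biology: 64.75
  CS: 79.60
  History: 86.50

Highest: History (86.50)
Lowest: Biology (64.75)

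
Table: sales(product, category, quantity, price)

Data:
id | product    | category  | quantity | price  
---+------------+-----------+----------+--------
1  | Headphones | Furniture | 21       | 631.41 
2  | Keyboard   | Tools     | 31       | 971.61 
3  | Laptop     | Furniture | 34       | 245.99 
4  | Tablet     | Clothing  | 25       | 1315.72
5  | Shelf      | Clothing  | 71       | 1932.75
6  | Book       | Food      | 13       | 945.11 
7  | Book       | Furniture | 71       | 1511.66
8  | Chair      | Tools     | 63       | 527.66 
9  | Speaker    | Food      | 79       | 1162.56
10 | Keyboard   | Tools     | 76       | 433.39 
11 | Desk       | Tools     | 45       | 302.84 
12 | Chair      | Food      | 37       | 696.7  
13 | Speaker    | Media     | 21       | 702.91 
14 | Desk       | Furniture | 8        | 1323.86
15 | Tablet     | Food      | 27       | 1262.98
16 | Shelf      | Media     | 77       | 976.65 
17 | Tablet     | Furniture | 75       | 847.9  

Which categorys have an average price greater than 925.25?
SELECT category, AVG(price)
FROM sales
GROUP BY category
HAVING AVG(price) > 925.25

Result:
  Clothing: avg=1624.24
  Food: avg=1016.84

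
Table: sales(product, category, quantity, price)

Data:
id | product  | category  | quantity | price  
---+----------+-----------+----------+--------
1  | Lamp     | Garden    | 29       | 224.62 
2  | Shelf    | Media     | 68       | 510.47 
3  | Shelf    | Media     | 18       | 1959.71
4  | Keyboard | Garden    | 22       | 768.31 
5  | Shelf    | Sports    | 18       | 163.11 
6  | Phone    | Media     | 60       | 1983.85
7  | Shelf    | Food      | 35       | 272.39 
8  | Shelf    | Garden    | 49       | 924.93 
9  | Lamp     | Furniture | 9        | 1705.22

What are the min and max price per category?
SELECT category, MIN(price), MAX(price)
FROM sales
GROUP BY category

Result:
  Food: min=272.39, max=272.39
  Furniture: min=1705.22, max=1705.22
  Garden: min=224.62, max=924.93
  Media: min=510.47, max=1983.85
  Sports: min=163.11, max=163.11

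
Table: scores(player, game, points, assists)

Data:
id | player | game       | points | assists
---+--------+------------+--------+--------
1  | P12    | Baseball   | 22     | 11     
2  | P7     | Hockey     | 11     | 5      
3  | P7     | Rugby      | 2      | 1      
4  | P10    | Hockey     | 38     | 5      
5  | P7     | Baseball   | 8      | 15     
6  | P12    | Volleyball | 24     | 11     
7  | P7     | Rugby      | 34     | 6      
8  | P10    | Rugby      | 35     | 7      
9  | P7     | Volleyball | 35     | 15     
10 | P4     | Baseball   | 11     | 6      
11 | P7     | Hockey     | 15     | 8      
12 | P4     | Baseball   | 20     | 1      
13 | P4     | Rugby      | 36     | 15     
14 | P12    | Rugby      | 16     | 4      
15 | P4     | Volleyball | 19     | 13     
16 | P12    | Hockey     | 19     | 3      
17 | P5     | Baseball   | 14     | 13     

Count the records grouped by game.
SELECT game, COUNT(*) as count
FROM scores
GROUP BY game

Result:
  Baseball: 5
  Hockey: 4
  Rugby: 5
  Volleyball: 3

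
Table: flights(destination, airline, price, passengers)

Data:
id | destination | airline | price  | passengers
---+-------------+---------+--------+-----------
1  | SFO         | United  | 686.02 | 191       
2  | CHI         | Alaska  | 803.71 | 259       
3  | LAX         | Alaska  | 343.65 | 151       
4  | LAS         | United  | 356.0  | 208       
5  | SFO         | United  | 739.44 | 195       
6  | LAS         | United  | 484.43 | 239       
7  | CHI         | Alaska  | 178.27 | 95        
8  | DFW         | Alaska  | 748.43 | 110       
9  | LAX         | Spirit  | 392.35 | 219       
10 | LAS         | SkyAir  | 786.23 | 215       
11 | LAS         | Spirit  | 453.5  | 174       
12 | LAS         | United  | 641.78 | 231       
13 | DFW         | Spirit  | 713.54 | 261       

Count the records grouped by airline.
SELECT airline, COUNT(*) as count
FROM flights
GROUP BY airline

Result:
  Alaska: 4
  SkyAir: 1
  Spirit: 3
  United: 5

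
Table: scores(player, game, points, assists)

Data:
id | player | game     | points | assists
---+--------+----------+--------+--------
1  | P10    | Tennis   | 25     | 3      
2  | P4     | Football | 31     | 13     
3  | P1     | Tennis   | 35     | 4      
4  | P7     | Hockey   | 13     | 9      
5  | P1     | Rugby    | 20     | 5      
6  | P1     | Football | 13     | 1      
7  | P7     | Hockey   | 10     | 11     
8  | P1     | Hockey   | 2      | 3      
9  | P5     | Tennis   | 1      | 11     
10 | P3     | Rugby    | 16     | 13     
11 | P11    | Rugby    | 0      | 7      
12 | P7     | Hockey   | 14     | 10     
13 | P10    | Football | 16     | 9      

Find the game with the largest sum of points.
SELECT game, SUM(points) as val
FROM scores
GROUP BY game
ORDER BY val DESC
LIMIT 1

Result: Tennis with sum(points) = 61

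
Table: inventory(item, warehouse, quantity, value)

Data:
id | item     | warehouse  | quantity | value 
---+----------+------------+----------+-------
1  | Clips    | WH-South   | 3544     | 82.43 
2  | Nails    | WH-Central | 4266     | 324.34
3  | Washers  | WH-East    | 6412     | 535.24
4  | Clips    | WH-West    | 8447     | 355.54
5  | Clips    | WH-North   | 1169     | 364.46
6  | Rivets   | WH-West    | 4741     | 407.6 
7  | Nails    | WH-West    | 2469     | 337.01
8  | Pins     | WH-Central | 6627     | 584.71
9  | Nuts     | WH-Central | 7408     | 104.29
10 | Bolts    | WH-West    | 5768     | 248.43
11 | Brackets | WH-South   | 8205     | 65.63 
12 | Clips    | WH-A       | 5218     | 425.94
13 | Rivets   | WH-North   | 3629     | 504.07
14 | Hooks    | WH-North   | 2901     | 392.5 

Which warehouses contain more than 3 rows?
SELECT warehouse, COUNT(*) as cnt
FROM inventory
GROUP BY warehouse
HAVING COUNT(*) > 3

Result:
  WH-West: 4

Note: HAVING filters groups after aggregation, WHERE filters rows before.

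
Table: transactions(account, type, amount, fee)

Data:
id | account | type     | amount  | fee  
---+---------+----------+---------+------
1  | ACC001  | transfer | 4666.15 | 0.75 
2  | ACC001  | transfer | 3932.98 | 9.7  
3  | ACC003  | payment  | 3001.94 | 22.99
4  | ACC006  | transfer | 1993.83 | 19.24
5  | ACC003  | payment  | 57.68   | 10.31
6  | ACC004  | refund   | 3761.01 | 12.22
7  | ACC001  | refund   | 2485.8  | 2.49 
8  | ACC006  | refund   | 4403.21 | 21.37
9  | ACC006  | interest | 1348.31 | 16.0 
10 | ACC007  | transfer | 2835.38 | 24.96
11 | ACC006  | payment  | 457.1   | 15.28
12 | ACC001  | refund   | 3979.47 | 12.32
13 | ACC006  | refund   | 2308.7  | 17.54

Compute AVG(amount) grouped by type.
SELECT type, AVG(amount) as result
FROM transactions
GROUP BY type

Result:
  interest: 1348.31
  payment: 1172.24
  refund: 3387.64
  transfer: 3357.09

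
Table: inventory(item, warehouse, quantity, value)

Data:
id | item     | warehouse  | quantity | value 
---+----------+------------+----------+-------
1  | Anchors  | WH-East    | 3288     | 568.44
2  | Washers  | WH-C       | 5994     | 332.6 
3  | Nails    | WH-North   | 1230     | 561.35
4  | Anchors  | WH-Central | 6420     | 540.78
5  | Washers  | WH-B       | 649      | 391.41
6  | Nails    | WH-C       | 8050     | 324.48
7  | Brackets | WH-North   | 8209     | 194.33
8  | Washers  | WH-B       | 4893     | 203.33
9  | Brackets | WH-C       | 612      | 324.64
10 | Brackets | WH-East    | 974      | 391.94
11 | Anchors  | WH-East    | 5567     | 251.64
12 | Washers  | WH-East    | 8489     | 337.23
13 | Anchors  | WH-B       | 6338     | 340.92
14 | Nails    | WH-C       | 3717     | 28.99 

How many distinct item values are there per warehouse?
SELECT warehouse, COUNT(DISTINCT item)
FROM inventory
GROUP BY warehouse

Result:
  WH-B: 2 distinct
  WH-C: 3 distinct
  WH-Central: 1 distinct
  WH-East: 3 distinct
  WH-North: 2 distinct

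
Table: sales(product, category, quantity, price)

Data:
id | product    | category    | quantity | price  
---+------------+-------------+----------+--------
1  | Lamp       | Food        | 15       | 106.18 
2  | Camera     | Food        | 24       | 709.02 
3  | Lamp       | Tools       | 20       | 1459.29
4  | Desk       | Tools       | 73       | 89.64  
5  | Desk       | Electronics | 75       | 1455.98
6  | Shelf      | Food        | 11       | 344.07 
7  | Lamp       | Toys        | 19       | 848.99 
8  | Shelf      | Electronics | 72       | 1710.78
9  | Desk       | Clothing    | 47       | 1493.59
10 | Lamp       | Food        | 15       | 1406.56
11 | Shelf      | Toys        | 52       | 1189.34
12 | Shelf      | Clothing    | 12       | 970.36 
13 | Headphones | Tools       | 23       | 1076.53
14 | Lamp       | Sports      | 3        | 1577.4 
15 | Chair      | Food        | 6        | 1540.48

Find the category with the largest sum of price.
SELECT category, SUM(price) as val
FROM sales
GROUP BY category
ORDER BY val DESC
LIMIT 1

Result: Food with sum(price) = 4106.31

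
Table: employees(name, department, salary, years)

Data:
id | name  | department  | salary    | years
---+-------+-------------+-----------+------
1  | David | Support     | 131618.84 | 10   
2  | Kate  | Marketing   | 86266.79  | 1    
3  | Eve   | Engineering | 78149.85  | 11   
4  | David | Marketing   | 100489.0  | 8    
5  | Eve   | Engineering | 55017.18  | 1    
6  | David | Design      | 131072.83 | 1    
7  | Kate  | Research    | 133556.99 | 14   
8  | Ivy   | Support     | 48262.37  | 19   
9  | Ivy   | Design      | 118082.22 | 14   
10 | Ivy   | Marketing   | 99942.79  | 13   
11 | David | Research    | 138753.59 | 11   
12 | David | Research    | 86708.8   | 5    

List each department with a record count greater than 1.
SELECT department, COUNT(*) as cnt
FROM employees
GROUP BY department
HAVING COUNT(*) > 1

Result:
  Design: 2
  Engineering: 2
  Marketing: 3
  Research: 3
  Support: 2

Note: HAVING filters groups after aggregation, WHERE filters rows before.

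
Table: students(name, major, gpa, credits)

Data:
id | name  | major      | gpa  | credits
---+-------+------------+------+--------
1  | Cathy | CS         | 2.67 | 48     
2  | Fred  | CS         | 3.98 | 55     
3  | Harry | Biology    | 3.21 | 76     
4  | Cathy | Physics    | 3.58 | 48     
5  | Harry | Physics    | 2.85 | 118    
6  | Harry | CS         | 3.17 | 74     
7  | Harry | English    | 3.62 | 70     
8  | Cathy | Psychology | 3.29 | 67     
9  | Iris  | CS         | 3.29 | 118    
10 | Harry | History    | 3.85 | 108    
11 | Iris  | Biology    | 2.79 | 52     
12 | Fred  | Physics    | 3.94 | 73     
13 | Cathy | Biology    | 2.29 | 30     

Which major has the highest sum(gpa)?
SELECT major, SUM(gpa) as val
FROM students
GROUP BY major
ORDER BY val DESC
LIMIT 1

Result: CS with sum(gpa) = 13.11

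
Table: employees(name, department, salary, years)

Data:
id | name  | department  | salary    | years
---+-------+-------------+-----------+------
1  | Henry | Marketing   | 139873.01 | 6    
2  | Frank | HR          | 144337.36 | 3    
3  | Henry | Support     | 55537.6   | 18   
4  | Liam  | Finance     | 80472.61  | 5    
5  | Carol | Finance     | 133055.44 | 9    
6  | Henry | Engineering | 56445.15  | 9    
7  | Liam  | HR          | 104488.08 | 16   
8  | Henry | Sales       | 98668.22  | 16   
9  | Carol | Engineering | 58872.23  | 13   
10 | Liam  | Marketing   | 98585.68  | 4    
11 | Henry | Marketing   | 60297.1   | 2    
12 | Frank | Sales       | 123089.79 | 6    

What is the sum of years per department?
SELECT department, SUM(years) as result
FROM employees
GROUP BY department

Result:
  Engineering: 22
  Finance: 14
  HR: 19
  Marketing: 12
  Sales: 22
  Support: 18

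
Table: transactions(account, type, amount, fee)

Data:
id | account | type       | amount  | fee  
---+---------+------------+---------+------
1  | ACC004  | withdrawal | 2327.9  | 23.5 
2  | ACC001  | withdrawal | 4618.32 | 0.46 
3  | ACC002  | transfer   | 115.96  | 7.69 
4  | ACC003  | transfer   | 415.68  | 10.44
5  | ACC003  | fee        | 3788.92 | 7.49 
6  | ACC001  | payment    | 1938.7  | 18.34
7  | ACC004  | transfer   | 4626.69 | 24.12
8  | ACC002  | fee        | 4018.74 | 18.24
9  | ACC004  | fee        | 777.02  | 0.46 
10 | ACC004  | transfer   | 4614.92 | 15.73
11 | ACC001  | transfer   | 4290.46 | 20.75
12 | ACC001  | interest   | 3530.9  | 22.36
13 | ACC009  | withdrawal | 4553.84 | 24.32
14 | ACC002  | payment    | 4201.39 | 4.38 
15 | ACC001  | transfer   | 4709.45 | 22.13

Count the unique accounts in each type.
SELECT type, COUNT(DISTINCT account)
FROM transactions
GROUP BY type

Result:
  fee: 3 distinct
  interest: 1 distinct
  payment: 2 distinct
  transfer: 4 distinct
  withdrawal: 3 distinct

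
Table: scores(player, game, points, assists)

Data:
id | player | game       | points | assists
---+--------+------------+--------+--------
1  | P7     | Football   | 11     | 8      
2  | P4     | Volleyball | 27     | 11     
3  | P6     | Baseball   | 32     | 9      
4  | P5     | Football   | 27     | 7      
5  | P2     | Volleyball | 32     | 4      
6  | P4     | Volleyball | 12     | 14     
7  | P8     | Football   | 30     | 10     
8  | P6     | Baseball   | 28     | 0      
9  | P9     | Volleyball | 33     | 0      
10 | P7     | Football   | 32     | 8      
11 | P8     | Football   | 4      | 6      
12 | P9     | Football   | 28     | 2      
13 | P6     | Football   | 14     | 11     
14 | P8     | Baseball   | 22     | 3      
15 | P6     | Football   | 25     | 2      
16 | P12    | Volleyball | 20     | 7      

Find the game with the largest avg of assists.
SELECT game, AVG(assists) as val
FROM scores
GROUP BY game
ORDER BY val DESC
LIMIT 1

Result: Volleyball with avg(assists) = 7.20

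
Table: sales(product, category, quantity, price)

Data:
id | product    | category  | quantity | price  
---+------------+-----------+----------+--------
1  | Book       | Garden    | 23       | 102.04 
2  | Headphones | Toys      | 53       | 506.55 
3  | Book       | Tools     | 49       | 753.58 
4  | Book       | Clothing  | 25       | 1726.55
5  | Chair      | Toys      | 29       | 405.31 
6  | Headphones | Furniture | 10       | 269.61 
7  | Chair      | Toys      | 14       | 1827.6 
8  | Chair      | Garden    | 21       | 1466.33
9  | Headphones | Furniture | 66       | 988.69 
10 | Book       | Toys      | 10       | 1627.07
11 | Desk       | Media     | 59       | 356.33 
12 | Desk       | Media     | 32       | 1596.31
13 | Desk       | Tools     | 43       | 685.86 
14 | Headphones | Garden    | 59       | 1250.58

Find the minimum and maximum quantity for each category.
SELECT category, MIN(quantity), MAX(quantity)
FROM sales
GROUP BY category

Result:
  Clothing: min=25, max=25
  Furniture: min=10, max=66
  Garden: min=21, max=59
  Media: min=32, max=59
  Tools: min=43, max=49
  Toys: min=10, max=53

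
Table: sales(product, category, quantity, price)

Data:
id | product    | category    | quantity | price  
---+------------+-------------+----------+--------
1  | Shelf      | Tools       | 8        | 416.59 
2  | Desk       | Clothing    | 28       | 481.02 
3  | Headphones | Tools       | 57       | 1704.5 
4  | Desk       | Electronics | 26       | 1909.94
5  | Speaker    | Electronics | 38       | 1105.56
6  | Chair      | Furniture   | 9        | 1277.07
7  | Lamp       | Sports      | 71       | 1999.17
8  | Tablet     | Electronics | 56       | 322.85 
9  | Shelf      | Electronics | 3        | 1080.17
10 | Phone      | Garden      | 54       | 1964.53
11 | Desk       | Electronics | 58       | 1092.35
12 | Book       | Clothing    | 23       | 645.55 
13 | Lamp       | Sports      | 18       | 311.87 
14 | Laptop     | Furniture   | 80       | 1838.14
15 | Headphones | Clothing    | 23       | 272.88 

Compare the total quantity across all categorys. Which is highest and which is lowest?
SELECT category, SUM(quantity)
FROM sales
GROUP BY category
ORDER BY SUM(quantity)

All groups:
  Garden: 54
  Tools: 65
  Clothing: 74
  Furniture: 89
  Sports: 89
  Electronics: 181

Highest: Electronics (181)
Lowest: Garden (54)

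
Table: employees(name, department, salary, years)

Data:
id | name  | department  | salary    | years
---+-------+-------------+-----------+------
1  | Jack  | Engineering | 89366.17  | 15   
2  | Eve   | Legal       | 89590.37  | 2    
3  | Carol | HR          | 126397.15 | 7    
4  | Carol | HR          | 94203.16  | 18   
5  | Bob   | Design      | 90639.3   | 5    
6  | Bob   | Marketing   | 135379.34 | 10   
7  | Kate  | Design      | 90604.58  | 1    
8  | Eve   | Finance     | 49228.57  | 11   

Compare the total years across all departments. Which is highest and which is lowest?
SELECT department, SUM(years)
FROM employees
GROUP BY department
ORDER BY SUM(years)

All groups:
  Legal: 2
  Design: 6
  Marketing: 10
  Finance: 11
  Engineering: 15
  HR: 25

Highest: HR (25)
Lowest: Legal (2)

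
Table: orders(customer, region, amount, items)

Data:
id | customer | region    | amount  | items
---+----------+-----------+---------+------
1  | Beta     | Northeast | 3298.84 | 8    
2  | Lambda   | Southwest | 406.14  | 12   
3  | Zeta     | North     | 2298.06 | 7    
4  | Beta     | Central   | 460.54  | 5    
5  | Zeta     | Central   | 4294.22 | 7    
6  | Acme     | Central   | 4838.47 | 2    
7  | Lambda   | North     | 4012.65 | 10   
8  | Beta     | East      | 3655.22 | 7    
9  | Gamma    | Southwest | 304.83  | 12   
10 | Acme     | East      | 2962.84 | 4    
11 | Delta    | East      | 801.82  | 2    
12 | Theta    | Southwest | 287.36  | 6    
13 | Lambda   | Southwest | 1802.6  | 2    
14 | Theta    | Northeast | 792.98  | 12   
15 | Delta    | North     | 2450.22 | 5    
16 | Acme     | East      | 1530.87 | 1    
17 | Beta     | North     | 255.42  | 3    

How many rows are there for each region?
SELECT region, COUNT(*) as count
FROM orders
GROUP BY region

Result:
  Central: 3
  East: 4
  North: 4
  Northeast: 2
  Southwest: 4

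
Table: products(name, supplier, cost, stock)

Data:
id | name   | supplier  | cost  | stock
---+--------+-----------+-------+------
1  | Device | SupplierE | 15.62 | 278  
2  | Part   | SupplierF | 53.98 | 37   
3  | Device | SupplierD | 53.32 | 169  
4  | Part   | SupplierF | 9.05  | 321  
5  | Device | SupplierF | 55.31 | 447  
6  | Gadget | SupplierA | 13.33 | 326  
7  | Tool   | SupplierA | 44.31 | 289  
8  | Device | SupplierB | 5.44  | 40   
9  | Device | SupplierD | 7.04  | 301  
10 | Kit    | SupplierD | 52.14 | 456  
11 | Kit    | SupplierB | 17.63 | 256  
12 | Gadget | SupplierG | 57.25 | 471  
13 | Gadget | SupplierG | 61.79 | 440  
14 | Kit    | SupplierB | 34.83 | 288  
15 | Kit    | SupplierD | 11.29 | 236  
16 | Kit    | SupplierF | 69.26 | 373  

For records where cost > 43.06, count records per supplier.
SELECT supplier, COUNT(*)
FROM products
WHERE cost > 43.06
GROUP BY supplier

Note: WHERE filters rows before grouping.

Result:
  SupplierA: 1
  SupplierD: 2
  SupplierF: 3
  SupplierG: 2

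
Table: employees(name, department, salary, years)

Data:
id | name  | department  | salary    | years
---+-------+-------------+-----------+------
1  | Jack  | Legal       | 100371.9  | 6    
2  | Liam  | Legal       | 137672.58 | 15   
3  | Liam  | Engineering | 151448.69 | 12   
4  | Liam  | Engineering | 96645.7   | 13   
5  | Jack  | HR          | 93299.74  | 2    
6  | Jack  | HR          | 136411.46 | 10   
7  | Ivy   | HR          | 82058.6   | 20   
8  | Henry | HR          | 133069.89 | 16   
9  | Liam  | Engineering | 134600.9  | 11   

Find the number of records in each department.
SELECT department, COUNT(*) as count
FROM employees
GROUP BY department

Result:
  Engineering: 3
  HR: 4
  Legal: 2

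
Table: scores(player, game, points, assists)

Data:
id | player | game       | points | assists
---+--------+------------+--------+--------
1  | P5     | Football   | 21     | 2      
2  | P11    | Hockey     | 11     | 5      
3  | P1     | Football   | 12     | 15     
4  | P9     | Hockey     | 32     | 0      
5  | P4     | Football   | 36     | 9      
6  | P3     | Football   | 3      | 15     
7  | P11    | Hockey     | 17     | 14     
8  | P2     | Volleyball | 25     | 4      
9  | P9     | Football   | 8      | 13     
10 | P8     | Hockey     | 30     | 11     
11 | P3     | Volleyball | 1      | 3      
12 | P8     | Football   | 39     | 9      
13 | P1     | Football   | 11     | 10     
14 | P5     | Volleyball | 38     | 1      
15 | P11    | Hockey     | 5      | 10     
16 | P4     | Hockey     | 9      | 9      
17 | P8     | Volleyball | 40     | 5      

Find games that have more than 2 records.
SELECT game, COUNT(*) as cnt
FROM scores
GROUP BY game
HAVING COUNT(*) > 2

Result:
  Football: 7
  Hockey: 6
  Volleyball: 4

Note: HAVING filters groups after aggregation, WHERE filters rows before.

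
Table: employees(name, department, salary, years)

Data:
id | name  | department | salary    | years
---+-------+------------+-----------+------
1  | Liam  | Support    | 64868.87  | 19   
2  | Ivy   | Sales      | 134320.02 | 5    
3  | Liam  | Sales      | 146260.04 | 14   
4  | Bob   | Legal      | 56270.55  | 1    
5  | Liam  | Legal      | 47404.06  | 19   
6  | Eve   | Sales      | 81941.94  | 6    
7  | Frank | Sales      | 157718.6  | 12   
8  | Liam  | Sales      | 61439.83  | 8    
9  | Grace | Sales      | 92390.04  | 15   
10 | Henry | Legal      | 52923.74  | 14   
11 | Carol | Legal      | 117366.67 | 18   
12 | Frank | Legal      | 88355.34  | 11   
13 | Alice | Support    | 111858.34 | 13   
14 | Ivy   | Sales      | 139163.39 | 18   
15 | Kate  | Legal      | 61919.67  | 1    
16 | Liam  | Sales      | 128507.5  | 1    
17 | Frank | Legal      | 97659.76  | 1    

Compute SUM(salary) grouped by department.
SELECT department, SUM(salary) as result
FROM employees
GROUP BY department

Result:
  Legal: 521899.79
  Sales: 941741.36
  Support: 176727.21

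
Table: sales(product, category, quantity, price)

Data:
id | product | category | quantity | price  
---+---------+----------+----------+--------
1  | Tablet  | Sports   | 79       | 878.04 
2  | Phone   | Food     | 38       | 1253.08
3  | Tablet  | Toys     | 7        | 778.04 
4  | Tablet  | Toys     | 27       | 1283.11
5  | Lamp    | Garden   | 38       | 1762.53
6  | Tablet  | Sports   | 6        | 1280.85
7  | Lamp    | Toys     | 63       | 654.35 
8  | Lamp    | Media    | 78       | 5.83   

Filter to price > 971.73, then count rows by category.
SELECT category, COUNT(*)
FROM sales
WHERE price > 971.73
GROUP BY category

Note: WHERE filters rows before grouping.

Result:
  Food: 1
  Garden: 1
  Sports: 1
  Toys: 1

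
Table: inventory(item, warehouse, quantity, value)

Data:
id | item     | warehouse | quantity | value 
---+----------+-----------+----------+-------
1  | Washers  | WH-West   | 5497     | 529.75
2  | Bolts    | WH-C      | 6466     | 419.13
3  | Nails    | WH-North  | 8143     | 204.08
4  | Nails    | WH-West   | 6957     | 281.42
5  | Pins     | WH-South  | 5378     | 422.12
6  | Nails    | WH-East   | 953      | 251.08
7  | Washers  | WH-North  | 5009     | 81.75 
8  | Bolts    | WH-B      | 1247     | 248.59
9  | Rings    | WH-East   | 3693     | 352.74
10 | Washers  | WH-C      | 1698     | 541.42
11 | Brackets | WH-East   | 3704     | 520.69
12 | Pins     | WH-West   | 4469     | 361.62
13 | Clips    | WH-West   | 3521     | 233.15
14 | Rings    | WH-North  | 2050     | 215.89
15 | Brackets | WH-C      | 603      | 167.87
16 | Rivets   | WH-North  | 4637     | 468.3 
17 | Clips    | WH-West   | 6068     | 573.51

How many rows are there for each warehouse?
SELECT warehouse, COUNT(*) as count
FROM inventory
GROUP BY warehouse

Result:
  WH-B: 1
  WH-C: 3
  WH-East: 3
  WH-North: 4
  WH-South: 1
  WH-West: 5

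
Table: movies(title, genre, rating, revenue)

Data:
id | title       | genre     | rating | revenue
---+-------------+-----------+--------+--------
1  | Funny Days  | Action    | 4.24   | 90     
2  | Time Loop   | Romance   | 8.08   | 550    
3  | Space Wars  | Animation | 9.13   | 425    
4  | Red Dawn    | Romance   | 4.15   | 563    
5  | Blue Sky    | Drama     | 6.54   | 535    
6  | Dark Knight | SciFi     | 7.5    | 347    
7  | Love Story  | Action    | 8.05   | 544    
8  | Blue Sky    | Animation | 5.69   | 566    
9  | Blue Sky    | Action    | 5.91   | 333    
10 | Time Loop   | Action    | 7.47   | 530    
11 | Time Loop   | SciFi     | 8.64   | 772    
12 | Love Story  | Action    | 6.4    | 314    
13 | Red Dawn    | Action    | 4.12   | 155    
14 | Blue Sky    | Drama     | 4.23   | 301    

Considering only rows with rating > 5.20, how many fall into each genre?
SELECT genre, COUNT(*)
FROM movies
WHERE rating > 5.20
GROUP BY genre

Note: WHERE filters rows before grouping.

Result:
  Action: 4
  Animation: 2
  Drama: 1
  Romance: 1
  SciFi: 2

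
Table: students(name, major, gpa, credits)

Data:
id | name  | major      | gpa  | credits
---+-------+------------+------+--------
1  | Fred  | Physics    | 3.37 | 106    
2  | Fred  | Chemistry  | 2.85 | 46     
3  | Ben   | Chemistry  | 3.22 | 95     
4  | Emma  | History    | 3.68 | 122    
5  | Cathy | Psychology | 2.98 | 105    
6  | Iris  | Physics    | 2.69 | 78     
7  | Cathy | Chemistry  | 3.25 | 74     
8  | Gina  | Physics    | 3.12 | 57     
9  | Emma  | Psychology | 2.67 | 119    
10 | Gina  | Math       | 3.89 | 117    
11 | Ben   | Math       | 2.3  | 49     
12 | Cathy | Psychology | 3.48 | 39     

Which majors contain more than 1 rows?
SELECT major, COUNT(*) as cnt
FROM students
GROUP BY major
HAVING COUNT(*) > 1

Result:
  Chemistry: 3
  Math: 2
  Physics: 3
  Psychology: 3

Note: HAVING filters groups after aggregation, WHERE filters rows before.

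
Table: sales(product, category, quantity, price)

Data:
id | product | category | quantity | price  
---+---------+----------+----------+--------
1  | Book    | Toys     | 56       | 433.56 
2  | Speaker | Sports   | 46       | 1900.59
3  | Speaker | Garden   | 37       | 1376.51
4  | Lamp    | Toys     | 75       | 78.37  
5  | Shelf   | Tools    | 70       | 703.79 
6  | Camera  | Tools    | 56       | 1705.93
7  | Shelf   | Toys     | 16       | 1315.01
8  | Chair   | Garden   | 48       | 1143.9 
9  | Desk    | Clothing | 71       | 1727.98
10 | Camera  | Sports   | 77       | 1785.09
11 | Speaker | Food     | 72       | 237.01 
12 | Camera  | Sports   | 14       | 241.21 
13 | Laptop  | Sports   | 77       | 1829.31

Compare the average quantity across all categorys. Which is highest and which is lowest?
SELECT category, AVG(quantity)
FROM sales
GROUP BY category
ORDER BY AVG(quantity)

All groups:
  Garden: 42.50
  Toys: 49.00
  Sports: 53.50
  Tools: 63.00
  Clothing: 71.00
  Food: 72.00

Highest: Food (72.00)
Lowest: Garden (42.50)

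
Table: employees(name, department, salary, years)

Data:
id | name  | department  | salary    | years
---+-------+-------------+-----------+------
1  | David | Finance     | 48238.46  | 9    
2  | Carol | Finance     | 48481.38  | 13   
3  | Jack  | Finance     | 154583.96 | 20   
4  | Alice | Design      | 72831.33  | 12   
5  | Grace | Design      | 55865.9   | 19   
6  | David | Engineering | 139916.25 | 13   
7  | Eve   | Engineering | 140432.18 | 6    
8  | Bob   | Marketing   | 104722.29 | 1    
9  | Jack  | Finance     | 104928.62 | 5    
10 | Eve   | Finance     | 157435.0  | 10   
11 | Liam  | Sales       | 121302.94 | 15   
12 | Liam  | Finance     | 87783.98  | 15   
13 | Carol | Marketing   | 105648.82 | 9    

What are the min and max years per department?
SELECT department, MIN(years), MAX(years)
FROM employees
GROUP BY department

Result:
  Design: min=12, max=19
  Engineering: min=6, max=13
  Finance: min=5, max=20
  Marketing: min=1, max=9
  Sales: min=15, max=15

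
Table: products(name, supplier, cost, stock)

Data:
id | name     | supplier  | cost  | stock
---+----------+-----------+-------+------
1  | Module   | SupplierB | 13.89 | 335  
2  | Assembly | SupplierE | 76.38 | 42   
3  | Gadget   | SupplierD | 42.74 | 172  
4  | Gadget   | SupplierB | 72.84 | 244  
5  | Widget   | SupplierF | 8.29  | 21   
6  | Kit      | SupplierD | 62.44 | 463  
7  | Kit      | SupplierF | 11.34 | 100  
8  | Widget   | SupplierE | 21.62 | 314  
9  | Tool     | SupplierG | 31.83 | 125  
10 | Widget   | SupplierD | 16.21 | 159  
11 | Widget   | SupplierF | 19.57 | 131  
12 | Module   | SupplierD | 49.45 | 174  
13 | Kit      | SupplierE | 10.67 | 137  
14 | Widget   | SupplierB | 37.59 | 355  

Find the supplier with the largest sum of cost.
SELECT supplier, SUM(cost) as val
FROM products
GROUP BY supplier
ORDER BY val DESC
LIMIT 1

Result: SupplierD with sum(cost) = 170.84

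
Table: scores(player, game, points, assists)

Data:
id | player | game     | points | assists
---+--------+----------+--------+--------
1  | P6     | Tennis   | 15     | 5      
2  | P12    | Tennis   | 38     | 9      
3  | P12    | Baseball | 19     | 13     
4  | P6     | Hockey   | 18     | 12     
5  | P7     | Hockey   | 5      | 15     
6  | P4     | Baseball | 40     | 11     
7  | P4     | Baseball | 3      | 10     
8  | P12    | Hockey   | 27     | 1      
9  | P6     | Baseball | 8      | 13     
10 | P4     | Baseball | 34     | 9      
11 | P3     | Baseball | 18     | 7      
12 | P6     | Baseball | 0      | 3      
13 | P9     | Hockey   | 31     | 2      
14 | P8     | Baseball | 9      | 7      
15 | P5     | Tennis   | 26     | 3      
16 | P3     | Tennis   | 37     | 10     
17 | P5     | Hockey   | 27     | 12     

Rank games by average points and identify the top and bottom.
SELECT game, AVG(points)
FROM scores
GROUP BY game
ORDER BY AVG(points)

All groups:
  Baseball: 16.38
  Hockey: 21.60
  Tennis: 29.00

Highest: Tennis (29.00)
Lowest: Baseball (16.38)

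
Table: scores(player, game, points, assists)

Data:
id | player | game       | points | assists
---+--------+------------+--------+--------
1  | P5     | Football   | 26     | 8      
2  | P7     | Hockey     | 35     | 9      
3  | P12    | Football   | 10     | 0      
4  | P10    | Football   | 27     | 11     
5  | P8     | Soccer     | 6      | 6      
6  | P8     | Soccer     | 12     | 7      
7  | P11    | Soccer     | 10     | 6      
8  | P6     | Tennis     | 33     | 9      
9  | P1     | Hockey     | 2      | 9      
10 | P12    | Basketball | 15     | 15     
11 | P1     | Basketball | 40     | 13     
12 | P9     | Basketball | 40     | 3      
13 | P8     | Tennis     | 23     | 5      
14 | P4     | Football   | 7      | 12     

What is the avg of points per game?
SELECT game, AVG(points) as result
FROM scores
GROUP BY game

Result:
  Basketball: 31.67
  Football: 17.50
  Hockey: 18.50
  Soccer: 9.33
  Tennis: 28.00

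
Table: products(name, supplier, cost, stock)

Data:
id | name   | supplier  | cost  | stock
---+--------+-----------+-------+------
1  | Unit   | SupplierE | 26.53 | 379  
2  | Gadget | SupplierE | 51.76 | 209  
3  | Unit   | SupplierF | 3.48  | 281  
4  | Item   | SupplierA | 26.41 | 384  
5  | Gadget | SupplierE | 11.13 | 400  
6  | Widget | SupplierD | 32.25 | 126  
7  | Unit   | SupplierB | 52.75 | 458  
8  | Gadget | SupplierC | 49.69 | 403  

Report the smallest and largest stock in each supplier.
SELECT supplier, MIN(stock), MAX(stock)
FROM products
GROUP BY supplier

Result:
  SupplierA: min=384, max=384
  SupplierB: min=458, max=458
  SupplierC: min=403, max=403
  SupplierD: min=126, max=126
  SupplierE: min=209, max=400
  SupplierF: min=281, max=281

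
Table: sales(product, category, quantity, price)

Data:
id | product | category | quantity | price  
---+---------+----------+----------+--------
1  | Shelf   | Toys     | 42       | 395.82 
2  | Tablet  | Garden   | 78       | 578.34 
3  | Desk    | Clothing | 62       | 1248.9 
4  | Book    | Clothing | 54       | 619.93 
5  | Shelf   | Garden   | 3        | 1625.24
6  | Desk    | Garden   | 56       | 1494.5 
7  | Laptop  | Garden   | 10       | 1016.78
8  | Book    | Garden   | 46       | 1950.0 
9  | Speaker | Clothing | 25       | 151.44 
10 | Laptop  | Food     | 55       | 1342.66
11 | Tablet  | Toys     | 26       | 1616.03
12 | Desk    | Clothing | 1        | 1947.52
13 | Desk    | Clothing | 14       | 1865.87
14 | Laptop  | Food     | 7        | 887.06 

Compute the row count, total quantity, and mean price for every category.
SELECT category,
       COUNT(*) as cnt,
       SUM(quantity) as total_quantity,
       AVG(price) as avg_price
FROM sales
GROUP BY category

Result:
  Clothing: 5 records, 156 total quantity, 1166.73 avg price
  Food: 2 records, 62 total quantity, 1114.86 avg price
  Garden: 5 records, 193 total quantity, 1332.97 avg price
  Toys: 2 records, 68 total quantity, 1005.93 avg price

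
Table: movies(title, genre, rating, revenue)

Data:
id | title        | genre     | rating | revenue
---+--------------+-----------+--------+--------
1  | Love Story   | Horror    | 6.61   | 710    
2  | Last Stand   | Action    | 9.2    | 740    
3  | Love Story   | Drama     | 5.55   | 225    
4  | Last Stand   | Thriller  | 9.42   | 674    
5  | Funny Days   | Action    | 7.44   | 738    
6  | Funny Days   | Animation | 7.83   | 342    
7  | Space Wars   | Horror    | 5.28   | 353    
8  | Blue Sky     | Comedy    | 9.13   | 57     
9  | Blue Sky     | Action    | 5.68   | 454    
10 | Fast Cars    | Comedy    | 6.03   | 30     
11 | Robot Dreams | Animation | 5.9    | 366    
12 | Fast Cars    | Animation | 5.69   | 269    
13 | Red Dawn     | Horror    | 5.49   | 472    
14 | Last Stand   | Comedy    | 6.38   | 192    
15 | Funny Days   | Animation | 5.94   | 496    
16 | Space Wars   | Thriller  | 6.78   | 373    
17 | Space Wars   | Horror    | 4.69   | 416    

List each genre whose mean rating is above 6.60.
SELECT genre, AVG(rating)
FROM movies
GROUP BY genre
HAVING AVG(rating) > 6.60

Result:
  Action: avg=7.44
  Comedy: avg=7.18
  Thriller: avg=8.10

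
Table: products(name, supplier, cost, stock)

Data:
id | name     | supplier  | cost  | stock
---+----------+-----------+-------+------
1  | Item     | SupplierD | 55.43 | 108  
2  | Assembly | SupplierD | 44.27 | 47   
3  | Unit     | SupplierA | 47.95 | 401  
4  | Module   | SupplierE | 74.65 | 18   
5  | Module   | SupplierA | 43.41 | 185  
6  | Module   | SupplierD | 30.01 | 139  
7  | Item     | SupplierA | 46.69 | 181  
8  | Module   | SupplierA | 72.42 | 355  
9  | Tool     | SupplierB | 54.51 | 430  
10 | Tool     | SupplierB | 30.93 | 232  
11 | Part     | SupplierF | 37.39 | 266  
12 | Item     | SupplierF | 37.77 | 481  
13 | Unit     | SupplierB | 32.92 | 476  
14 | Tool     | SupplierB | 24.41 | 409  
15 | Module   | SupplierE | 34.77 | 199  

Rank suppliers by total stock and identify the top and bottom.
SELECT supplier, SUM(stock)
FROM products
GROUP BY supplier
ORDER BY SUM(stock)

All groups:
  SupplierE: 217
  SupplierD: 294
  SupplierF: 747
  SupplierA: 1122
  SupplierB: 1547

Highest: SupplierB (1547)
Lowest: SupplierE (217)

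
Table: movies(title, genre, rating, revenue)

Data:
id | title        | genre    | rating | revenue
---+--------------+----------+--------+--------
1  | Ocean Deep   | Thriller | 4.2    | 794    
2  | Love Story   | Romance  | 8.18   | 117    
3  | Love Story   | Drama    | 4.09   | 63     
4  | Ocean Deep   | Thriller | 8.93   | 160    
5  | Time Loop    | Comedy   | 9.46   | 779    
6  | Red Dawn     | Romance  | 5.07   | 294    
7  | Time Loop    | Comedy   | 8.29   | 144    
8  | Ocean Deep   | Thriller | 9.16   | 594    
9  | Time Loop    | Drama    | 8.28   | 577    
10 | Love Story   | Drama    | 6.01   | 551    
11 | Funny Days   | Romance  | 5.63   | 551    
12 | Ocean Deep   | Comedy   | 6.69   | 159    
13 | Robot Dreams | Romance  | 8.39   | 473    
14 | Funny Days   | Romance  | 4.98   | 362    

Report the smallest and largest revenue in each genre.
SELECT genre, MIN(revenue), MAX(revenue)
FROM movies
GROUP BY genre

Result:
  Comedy: min=144, max=779
  Drama: min=63, max=577
  Romance: min=117, max=551
  Thriller: min=160, max=794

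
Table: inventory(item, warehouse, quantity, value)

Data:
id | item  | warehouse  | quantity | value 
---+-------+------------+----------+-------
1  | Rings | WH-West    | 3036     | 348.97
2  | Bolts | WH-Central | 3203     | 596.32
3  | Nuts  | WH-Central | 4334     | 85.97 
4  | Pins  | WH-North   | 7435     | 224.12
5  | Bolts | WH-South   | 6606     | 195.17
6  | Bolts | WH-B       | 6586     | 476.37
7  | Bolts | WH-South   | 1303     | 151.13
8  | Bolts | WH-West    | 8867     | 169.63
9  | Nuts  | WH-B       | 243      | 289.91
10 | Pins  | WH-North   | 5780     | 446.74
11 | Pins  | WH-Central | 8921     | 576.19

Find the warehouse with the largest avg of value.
SELECT warehouse, AVG(value) as val
FROM inventory
GROUP BY warehouse
ORDER BY val DESC
LIMIT 1

Result: WH-Central with avg(value) = 419.49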